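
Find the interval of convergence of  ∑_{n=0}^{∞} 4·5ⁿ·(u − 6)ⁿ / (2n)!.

(−∞, ∞)

By the ratio test, |a_{n+1}/a_n| = 4/4 · 5 · 1/[(2n+1)·(2n+2)] → 0.
The ratio tends to 0 regardless of u, hence R = ∞.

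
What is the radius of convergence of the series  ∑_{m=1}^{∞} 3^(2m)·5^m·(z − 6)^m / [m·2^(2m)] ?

R = 4/45

Ratio test: |a_{m+1}/a_m| = [m/(m+1)] · 9·5/4 → 45/4 as m → ∞.
Hence the series converges for |z − 6| < 1/(45/4) = 4/45, so the radius of convergence is 4/45.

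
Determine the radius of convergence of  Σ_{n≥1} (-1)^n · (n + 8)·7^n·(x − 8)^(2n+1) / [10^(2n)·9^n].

By the ratio test, |a_{n+1}/a_n| = [((n+1) + 8)/(n + 8)] · 7/(100·9) → 7/900.
Writing y = (x − 8)², the series in y has radius 900/7, so |x − 8| < √(900/7) and R = 30√7/7.

R = 30√7/7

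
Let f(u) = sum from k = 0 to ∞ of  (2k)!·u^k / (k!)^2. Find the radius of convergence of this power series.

R = 1/4

By the ratio test, |a_{k+1}/a_k| = (2k+1)·(2k+2)/(k+1)² → 4.
Thus R = 1/(4) = 1/4.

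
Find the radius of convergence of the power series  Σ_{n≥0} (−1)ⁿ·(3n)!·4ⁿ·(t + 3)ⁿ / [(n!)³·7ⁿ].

R = 7/108

By the ratio test, |a_{n+1}/a_n| = (3n+1)·(3n+2)·(3n+3)/(n+1)³ · 4/7 → 108/7.
Thus R = 1/(108/7) = 7/108.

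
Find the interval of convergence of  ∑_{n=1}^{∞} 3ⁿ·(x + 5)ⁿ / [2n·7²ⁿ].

[-64/3, 34/3)

The ratio of consecutive coefficients is [2n/2(n+1)] · 3/49 → 3/49.
The series converges when 3/49 · |x + 5| < 1, giving R = 49/3.
When x = 34/3, comparison with the harmonic series Σ 1/n shows the series diverges.
At x = -64/3: the terms alternate in sign and decrease monotonically to 0 in absolute value (size ~ c/n), so the alternating series test gives convergence.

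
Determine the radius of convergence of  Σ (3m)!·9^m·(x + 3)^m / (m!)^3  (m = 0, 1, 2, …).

R = 1/243

Apply the ratio test: |a_{m+1}| / |a_m| = (3m+1)·(3m+2)·(3m+3)/(m+1)³ · 9, which tends to 243 as m → ∞.
Convergence for |x + 3| · 243 < 1, i.e. |x + 3| < 1/243. So R = 1/243.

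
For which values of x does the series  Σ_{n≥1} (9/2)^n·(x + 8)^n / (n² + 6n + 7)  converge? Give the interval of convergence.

Ratio test: |a_{n+1}/a_n| = [(n² + 6n + 7)/((n+1)² + 6(n+1) + 7)] · 9/2 → 9/2 as n → ∞.
Convergence for |x + 8| · 9/2 < 1, i.e. |x + 8| < 2/9. So R = 2/9.
Endpoint x = -70/9: the series is dominated by a constant times Σ 1/n², which converges (p = 2 > 1).
Endpoint x = -74/9: the terms are on the order of 1/n², so the series converges absolutely by comparison with the p-series (p = 2 > 1).

[-74/9, -70/9]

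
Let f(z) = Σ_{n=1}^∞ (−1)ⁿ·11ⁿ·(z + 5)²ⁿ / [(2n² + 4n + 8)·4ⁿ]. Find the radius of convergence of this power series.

Ratio test: |a_{n+1}/a_n| = [(2n² + 4n + 8)/(2(n+1)² + 4(n+1) + 8)] · 11/4 → 11/4 as n → ∞.
Successive powers of (z + 5) differ by 2, so the series converges when |z + 5|² · 11/4 < 1, i.e. |z + 5| < √(4/11). So R = 2√11/11.

R = 2√11/11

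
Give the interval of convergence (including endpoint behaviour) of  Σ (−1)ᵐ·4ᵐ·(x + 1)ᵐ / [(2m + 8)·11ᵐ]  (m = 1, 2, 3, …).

Ratio test: |a_{m+1}/a_m| = [(2m + 8)/(2(m+1) + 8)] · 4/11 → 4/11 as m → ∞.
Convergence for |x + 1| · 4/11 < 1, i.e. |x + 1| < 11/4. So R = 11/4.
Check x = 7/4: the terms alternate in sign and decrease monotonically to 0 in absolute value (size ~ c/m), so the alternating series test gives convergence.
Check x = -15/4: the terms behave like c/m; limit comparison with the harmonic series gives divergence.

(-15/4, 7/4]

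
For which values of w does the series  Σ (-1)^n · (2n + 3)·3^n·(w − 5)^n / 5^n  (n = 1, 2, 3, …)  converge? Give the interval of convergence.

Ratio test: |a_{n+1}/a_n| = [(2(n+1) + 3)/(2n + 3)] · 3/5 → 3/5 as n → ∞.
Convergence for |w − 5| · 3/5 < 1, i.e. |w − 5| < 5/3. So R = 5/3.
Check w = 20/3: the terms do not tend to 0, so the series diverges.
At w = 10/3: the terms do not tend to 0, so the series diverges.

(10/3, 20/3)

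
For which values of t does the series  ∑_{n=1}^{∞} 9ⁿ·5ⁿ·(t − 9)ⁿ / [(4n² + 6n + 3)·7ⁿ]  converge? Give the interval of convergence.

[398/45, 412/45]

The ratio of consecutive coefficients is [(4n² + 6n + 3)/(4(n+1)² + 6(n+1) + 3)] · 9·5/7 → 45/7.
Thus R = 1/(45/7) = 7/45.
When t = 412/45, absolute convergence follows by limit comparison with Σ 1/n².
Check t = 398/45: the series is dominated by a constant times Σ 1/n², which converges (p = 2 > 1).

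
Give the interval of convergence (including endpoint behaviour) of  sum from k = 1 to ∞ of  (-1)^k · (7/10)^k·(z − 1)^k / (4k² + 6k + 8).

The ratio of consecutive coefficients is [(4k² + 6k + 8)/(4(k+1)² + 6(k+1) + 8)] · 7/10 → 7/10.
Hence the series converges for |z − 1| < 1/(7/10) = 10/7, so the radius of convergence is 10/7.
Check z = 17/7: the series is dominated by a constant times Σ 1/k², which converges (p = 2 > 1).
Endpoint z = -3/7: absolute convergence follows by limit comparison with Σ 1/k².

[-3/7, 17/7]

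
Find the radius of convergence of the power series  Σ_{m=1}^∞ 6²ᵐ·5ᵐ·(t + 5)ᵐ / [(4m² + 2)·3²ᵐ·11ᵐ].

The ratio of consecutive coefficients is [(4m² + 2)/(4(m+1)² + 2)] · 36·5/(9·11) → 20/11.
The series converges when 20/11 · |t + 5| < 1, giving R = 11/20.

R = 11/20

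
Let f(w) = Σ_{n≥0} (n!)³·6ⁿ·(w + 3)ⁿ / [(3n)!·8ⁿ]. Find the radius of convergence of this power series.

R = 36

The ratio of consecutive coefficients is (n+1)³/[(3n+1)·(3n+2)·(3n+3)] · 6/8 → 1/36.
Convergence for |w + 3| · 1/36 < 1, i.e. |w + 3| < 36. So R = 36.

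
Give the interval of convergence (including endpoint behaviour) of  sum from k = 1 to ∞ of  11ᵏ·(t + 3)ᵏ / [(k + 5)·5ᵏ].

The ratio of consecutive coefficients is [(k + 5)/((k+1) + 5)] · 11/5 → 11/5.
The series converges when 11/5 · |t + 3| < 1, giving R = 5/11.
Endpoint t = -28/11: the terms behave like c/k; limit comparison with the harmonic series gives divergence.
Check t = -38/11: an alternating series whose terms decrease to 0 in absolute value, so it converges by the Leibniz criterion.

[-38/11, -28/11)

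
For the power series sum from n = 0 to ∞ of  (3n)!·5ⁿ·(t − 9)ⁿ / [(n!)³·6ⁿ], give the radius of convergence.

R = 2/45

By the ratio test, |a_{n+1}/a_n| = (3n+1)·(3n+2)·(3n+3)/(n+1)³ · 5/6 → 45/2.
The series converges when 45/2 · |t − 9| < 1, giving R = 2/45.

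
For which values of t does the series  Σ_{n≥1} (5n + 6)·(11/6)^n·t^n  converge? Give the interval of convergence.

Apply the ratio test: |a_{n+1}| / |a_n| = [(5(n+1) + 6)/(5n + 6)] · 11/6, which tends to 11/6 as n → ∞.
Thus R = 1/(11/6) = 6/11.
At t = 6/11: the terms have absolute value of order n, which does not tend to 0, so the series diverges by the divergence test.
At t = -6/11: the n-th term does not approach 0; divergence by the term test.

(-6/11, 6/11)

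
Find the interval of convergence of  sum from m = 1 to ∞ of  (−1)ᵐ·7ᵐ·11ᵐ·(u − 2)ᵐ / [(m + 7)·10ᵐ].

(144/77, 164/77]

The ratio of consecutive coefficients is [(m + 7)/((m+1) + 7)] · 7·11/10 → 77/10.
Thus R = 1/(77/10) = 10/77.
Check u = 164/77: an alternating series whose terms decrease to 0 in absolute value, so it converges by the Leibniz criterion.
Check u = 144/77: the terms behave like c/m; limit comparison with the harmonic series gives divergence.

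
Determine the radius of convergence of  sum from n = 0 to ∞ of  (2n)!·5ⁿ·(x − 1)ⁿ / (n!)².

Ratio test: |a_{n+1}/a_n| = (2n+1)·(2n+2)/(n+1)² · 5 → 20 as n → ∞.
Thus R = 1/(20) = 1/20.

R = 1/20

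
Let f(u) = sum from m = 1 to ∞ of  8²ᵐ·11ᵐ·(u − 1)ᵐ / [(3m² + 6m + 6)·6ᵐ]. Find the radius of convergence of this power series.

The ratio of consecutive coefficients is [(3m² + 6m + 6)/(3(m+1)² + 6(m+1) + 6)] · 64·11/6 → 352/3.
The series converges when 352/3 · |u − 1| < 1, giving R = 3/352.

R = 3/352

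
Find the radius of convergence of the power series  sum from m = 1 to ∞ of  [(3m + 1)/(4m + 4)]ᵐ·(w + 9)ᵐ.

Root test: |a_m|^(1/m) = (3m + 1)/(4m + 4) → 3/4.
The series converges when 3/4 · |w + 9| < 1, giving R = 4/3.

R = 4/3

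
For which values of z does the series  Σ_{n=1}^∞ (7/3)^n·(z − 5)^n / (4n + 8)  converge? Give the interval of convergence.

[32/7, 38/7)

Ratio test: |a_{n+1}/a_n| = [(4n + 8)/(4(n+1) + 8)] · 7/3 → 7/3 as n → ∞.
Hence the series converges for |z − 5| < 1/(7/3) = 3/7, so the radius of convergence is 3/7.
When z = 38/7, comparison with the harmonic series Σ 1/n shows the series diverges.
At z = 32/7: convergence follows from the alternating series test (terms decrease monotonically to 0).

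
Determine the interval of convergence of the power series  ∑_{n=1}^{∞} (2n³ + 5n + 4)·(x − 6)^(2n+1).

Apply the ratio test: |a_{n+1}| / |a_n| = (2(n+1)³ + 5(n+1) + 4)/(2n³ + 5n + 4), which tends to 1 as n → ∞.
Since the exponent of (x − 6) increases by 2 each term, convergence requires |x − 6|² < 1, hence R = 1.
At x = 7: the terms do not tend to 0, so the series diverges.
Check x = 5: the terms have absolute value of order n³, which does not tend to 0, so the series diverges by the divergence test.

(5, 7)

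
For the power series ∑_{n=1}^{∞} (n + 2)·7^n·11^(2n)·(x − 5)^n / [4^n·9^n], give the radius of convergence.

R = 36/847

Ratio test: |a_{n+1}/a_n| = [((n+1) + 2)/(n + 2)] · 7·121/(4·9) → 847/36 as n → ∞.
Convergence for |x − 5| · 847/36 < 1, i.e. |x − 5| < 36/847. So R = 36/847.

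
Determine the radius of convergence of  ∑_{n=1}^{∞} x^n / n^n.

R = ∞

Applying the root test, |a_n|^(1/n) = 1/n → 0.
The limit is 0 for every x, so R = ∞.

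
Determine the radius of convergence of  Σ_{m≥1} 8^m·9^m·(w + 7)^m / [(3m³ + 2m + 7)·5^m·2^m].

Apply the ratio test: |a_{m+1}| / |a_m| = [(3m³ + 2m + 7)/(3(m+1)³ + 2(m+1) + 7)] · 8·9/(5·2), which tends to 36/5 as m → ∞.
Hence the series converges for |w + 7| < 1/(36/5) = 5/36, so the radius of convergence is 5/36.

R = 5/36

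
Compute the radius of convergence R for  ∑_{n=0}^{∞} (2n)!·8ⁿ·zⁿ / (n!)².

The ratio of consecutive coefficients is (2n+1)·(2n+2)/(n+1)² · 8 → 32.
Thus R = 1/(32) = 1/32.

R = 1/32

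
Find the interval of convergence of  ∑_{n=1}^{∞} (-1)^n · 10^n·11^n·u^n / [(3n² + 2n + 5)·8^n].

[-4/55, 4/55]

By the ratio test, |a_{n+1}/a_n| = [(3n² + 2n + 5)/(3(n+1)² + 2(n+1) + 5)] · 10·11/8 → 55/4.
Hence the series converges for |u| < 1/(55/4) = 4/55, so the radius of convergence is 4/55.
When u = 4/55, absolute convergence follows by limit comparison with Σ 1/n².
When u = -4/55, the series is dominated by a constant times Σ 1/n², which converges (p = 2 > 1).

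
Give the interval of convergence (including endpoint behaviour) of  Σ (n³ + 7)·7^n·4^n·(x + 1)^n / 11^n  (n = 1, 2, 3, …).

(-39/28, -17/28)

The ratio of consecutive coefficients is [((n+1)³ + 7)/(n³ + 7)] · 7·4/11 → 28/11.
Hence the series converges for |x + 1| < 1/(28/11) = 11/28, so the radius of convergence is 11/28.
When x = -17/28, the terms do not tend to 0, so the series diverges.
When x = -39/28, the terms have absolute value of order n³, which does not tend to 0, so the series diverges by the divergence test.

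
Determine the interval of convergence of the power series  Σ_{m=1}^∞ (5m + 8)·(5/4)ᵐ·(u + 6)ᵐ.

The ratio of consecutive coefficients is [(5(m+1) + 8)/(5m + 8)] · 5/4 → 5/4.
Convergence for |u + 6| · 5/4 < 1, i.e. |u + 6| < 4/5. So R = 4/5.
At u = -26/5: the m-th term does not approach 0; divergence by the term test.
When u = -34/5, the terms have absolute value of order m, which does not tend to 0, so the series diverges by the divergence test.

(-34/5, -26/5)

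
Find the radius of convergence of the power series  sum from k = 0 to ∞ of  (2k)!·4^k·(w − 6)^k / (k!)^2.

R = 1/16

The ratio of consecutive coefficients is (2k+1)·(2k+2)/(k+1)² · 4 → 16.
Hence the series converges for |w − 6| < 1/(16) = 1/16, so the radius of convergence is 1/16.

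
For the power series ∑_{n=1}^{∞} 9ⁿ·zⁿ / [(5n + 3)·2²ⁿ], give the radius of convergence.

R = 4/9

Ratio test: |a_{n+1}/a_n| = [(5n + 3)/(5(n+1) + 3)] · 9/4 → 9/4 as n → ∞.
Convergence for |z| · 9/4 < 1, i.e. |z| < 4/9. So R = 4/9.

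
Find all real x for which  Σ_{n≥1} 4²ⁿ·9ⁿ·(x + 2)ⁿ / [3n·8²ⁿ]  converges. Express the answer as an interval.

By the ratio test, |a_{n+1}/a_n| = [3n/3(n+1)] · 16·9/64 → 9/4.
Thus R = 1/(9/4) = 4/9.
Endpoint x = -14/9: the terms behave like c/n; limit comparison with the harmonic series gives divergence.
When x = -22/9, convergence follows from the alternating series test (terms decrease monotonically to 0).

[-22/9, -14/9)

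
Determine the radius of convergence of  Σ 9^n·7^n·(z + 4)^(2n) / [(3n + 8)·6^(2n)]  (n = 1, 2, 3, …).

R = 2√7/7

The ratio of consecutive coefficients is [(3n + 8)/(3(n+1) + 8)] · 9·7/36 → 7/4.
Successive powers of (z + 4) differ by 2, so the series converges when |z + 4|² · 7/4 < 1, i.e. |z + 4| < √(4/7). So R = 2√7/7.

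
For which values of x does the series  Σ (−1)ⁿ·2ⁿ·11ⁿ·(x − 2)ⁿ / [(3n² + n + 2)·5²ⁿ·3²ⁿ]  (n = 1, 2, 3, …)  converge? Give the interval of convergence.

Apply the ratio test: |a_{n+1}| / |a_n| = [(3n² + n + 2)/(3(n+1)² + (n+1) + 2)] · 2·11/(25·9), which tends to 22/225 as n → ∞.
Convergence for |x − 2| · 22/225 < 1, i.e. |x − 2| < 225/22. So R = 225/22.
When x = 269/22, the terms are on the order of 1/n², so the series converges absolutely by comparison with the p-series (p = 2 > 1).
Endpoint x = -181/22: the series is dominated by a constant times Σ 1/n², which converges (p = 2 > 1).

[-181/22, 269/22]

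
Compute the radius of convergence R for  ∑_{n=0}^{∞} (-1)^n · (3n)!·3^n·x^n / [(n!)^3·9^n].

Apply the ratio test: |a_{n+1}| / |a_n| = (3n+1)·(3n+2)·(3n+3)/(n+1)³ · 3/9, which tends to 9 as n → ∞.
Hence the series converges for |x| < 1/(9) = 1/9, so the radius of convergence is 1/9.

R = 1/9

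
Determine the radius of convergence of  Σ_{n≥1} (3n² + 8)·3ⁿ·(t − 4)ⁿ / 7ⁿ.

By the ratio test, |a_{n+1}/a_n| = [(3(n+1)² + 8)/(3n² + 8)] · 3/7 → 3/7.
The series converges when 3/7 · |t − 4| < 1, giving R = 7/3.

R = 7/3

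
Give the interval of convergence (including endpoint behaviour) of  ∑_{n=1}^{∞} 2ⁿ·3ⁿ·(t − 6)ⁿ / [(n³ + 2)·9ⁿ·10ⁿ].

[-9, 21]

By the ratio test, |a_{n+1}/a_n| = [(n³ + 2)/((n+1)³ + 2)] · 2·3/(9·10) → 1/15.
The series converges when 1/15 · |t − 6| < 1, giving R = 15.
Endpoint t = 21: absolute convergence follows by limit comparison with Σ 1/n³.
When t = -9, absolute convergence follows by limit comparison with Σ 1/n³.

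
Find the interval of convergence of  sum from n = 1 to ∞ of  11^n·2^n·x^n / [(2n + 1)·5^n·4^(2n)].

[-40/11, 40/11)

By the ratio test, |a_{n+1}/a_n| = [(2n + 1)/(2(n+1) + 1)] · 11·2/(5·16) → 11/40.
The series converges when 11/40 · |x| < 1, giving R = 40/11.
Check x = 40/11: comparison with the harmonic series Σ 1/n shows the series diverges.
When x = -40/11, the terms alternate in sign and decrease monotonically to 0 in absolute value (size ~ c/n), so the alternating series test gives convergence.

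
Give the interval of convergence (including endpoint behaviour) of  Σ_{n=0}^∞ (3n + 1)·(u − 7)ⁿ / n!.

(−∞, ∞)

Apply the ratio test: |a_{n+1}| / |a_n| = (3(n+1) + 1)/(3n + 1) · 1/(n+1), which tends to 0 as n → ∞.
The limit is 0, so the series converges for all u; R = ∞.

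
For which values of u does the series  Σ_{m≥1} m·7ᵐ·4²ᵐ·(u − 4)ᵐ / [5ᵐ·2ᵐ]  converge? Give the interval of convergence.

(219/56, 229/56)

By the ratio test, |a_{m+1}/a_m| = [(m+1)/m] · 7·16/(5·2) → 56/5.
Convergence for |u − 4| · 56/5 < 1, i.e. |u − 4| < 5/56. So R = 5/56.
At u = 229/56: the terms do not tend to 0, so the series diverges.
When u = 219/56, the terms do not tend to 0, so the series diverges.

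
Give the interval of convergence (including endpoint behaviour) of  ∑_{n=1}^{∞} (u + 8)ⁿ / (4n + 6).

Apply the ratio test: |a_{n+1}| / |a_n| = (4n + 6)/(4(n+1) + 6), which tends to 1 as n → ∞.
So the series converges when |u + 8| < 1 and diverges when |u + 8| > 1; R = 1.
When u = -7, the terms behave like c/n; limit comparison with the harmonic series gives divergence.
Endpoint u = -9: convergence follows from the alternating series test (terms decrease monotonically to 0).

[-9, -7)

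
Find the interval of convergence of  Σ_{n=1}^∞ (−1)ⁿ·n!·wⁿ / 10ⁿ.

Ratio test: |a_{n+1}/a_n| = (n+1) · 1/10 → ∞ as n → ∞.
The terms grow without bound for any w ≠ 0, so R = 0 (convergence only at w = 0).

{0}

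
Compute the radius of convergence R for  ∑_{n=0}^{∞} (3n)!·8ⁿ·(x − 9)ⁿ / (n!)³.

R = 1/216

By the ratio test, |a_{n+1}/a_n| = (3n+1)·(3n+2)·(3n+3)/(n+1)³ · 8 → 216.
The series converges when 216 · |x − 9| < 1, giving R = 1/216.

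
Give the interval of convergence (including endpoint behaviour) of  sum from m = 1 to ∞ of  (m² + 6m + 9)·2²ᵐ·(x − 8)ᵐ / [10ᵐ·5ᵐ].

By the ratio test, |a_{m+1}/a_m| = [((m+1)² + 6(m+1) + 9)/(m² + 6m + 9)] · 4/(10·5) → 2/25.
Thus R = 1/(2/25) = 25/2.
When x = 41/2, the terms do not tend to 0, so the series diverges.
When x = -9/2, the m-th term does not approach 0; divergence by the term test.

(-9/2, 41/2)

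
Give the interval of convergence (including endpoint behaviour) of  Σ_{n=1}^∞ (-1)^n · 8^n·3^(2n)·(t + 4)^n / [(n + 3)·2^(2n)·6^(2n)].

(-6, -2]

The ratio of consecutive coefficients is [(n + 3)/((n+1) + 3)] · 8·9/(4·36) → 1/2.
The series converges when 1/2 · |t + 4| < 1, giving R = 2.
When t = -2, the terms alternate in sign and decrease monotonically to 0 in absolute value (size ~ c/n), so the alternating series test gives convergence.
At t = -6: the terms are asymptotic to a nonzero constant times 1/n, so the series diverges by limit comparison with Σ 1/n.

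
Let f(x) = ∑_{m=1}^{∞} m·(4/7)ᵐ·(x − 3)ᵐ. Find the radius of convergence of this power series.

R = 7/4

Apply the ratio test: |a_{m+1}| / |a_m| = [(m+1)/m] · 4/7, which tends to 4/7 as m → ∞.
Hence the series converges for |x − 3| < 1/(4/7) = 7/4, so the radius of convergence is 7/4.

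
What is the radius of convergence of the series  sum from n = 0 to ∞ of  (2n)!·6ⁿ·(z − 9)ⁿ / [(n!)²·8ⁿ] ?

R = 1/3

By the ratio test, |a_{n+1}/a_n| = (2n+1)·(2n+2)/(n+1)² · 6/8 → 3.
Hence the series converges for |z − 9| < 1/(3) = 1/3, so the radius of convergence is 1/3.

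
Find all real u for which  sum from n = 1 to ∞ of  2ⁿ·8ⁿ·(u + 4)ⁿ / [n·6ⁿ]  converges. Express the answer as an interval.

[-35/8, -29/8)

Apply the ratio test: |a_{n+1}| / |a_n| = [n/(n+1)] · 2·8/6, which tends to 8/3 as n → ∞.
Convergence for |u + 4| · 8/3 < 1, i.e. |u + 4| < 3/8. So R = 3/8.
Check u = -29/8: comparison with the harmonic series Σ 1/n shows the series diverges.
Check u = -35/8: convergence follows from the alternating series test (terms decrease monotonically to 0).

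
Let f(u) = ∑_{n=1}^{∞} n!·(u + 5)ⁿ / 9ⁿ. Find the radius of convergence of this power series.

R = 0

The ratio of consecutive coefficients is (n+1) · 1/9 → ∞.
The ratio grows without bound, so the series diverges whenever (u + 5) ≠ 0; it converges only at u = -5. R = 0.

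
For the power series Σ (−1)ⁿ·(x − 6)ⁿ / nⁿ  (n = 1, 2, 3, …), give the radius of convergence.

R = ∞

Applying the root test, |a_n|^(1/n) = 1/n → 0.
The limit is 0 for every x, so R = ∞.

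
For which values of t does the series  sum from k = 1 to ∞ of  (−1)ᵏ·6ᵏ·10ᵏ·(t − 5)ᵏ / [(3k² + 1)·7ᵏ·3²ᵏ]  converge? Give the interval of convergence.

Apply the ratio test: |a_{k+1}| / |a_k| = [(3k² + 1)/(3(k+1)² + 1)] · 6·10/(7·9), which tends to 20/21 as k → ∞.
Convergence for |t − 5| · 20/21 < 1, i.e. |t − 5| < 21/20. So R = 21/20.
At t = 121/20: absolute convergence follows by limit comparison with Σ 1/k².
Check t = 79/20: the terms are on the order of 1/k², so the series converges absolutely by comparison with the p-series (p = 2 > 1).

[79/20, 121/20]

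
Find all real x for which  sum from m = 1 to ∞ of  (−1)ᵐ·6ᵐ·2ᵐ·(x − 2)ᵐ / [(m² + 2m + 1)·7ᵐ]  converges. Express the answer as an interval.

By the ratio test, |a_{m+1}/a_m| = [(m² + 2m + 1)/((m+1)² + 2(m+1) + 1)] · 6·2/7 → 12/7.
The series converges when 12/7 · |x − 2| < 1, giving R = 7/12.
At x = 31/12: absolute convergence follows by limit comparison with Σ 1/m².
At x = 17/12: the terms are on the order of 1/m², so the series converges absolutely by comparison with the p-series (p = 2 > 1).

[17/12, 31/12]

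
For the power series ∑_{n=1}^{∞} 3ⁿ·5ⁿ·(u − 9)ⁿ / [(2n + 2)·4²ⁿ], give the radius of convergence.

The ratio of consecutive coefficients is [(2n + 2)/(2(n+1) + 2)] · 3·5/16 → 15/16.
The series converges when 15/16 · |u − 9| < 1, giving R = 16/15.

R = 16/15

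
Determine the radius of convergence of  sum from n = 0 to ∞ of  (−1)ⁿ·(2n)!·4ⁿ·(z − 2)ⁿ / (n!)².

R = 1/16

Ratio test: |a_{n+1}/a_n| = (2n+1)·(2n+2)/(n+1)² · 4 → 16 as n → ∞.
Hence the series converges for |z − 2| < 1/(16) = 1/16, so the radius of convergence is 1/16.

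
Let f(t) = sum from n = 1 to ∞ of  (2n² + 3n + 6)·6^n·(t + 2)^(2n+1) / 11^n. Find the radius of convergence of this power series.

The ratio of consecutive coefficients is [(2(n+1)² + 3(n+1) + 6)/(2n² + 3n + 6)] · 6/11 → 6/11.
Successive powers of (t + 2) differ by 2, so the series converges when |t + 2|² · 6/11 < 1, i.e. |t + 2| < √(11/6). So R = √66/6.

R = √66/6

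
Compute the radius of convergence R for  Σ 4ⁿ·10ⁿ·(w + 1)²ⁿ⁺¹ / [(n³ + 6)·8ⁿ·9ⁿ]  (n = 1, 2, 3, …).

R = 3√5/5

By the ratio test, |a_{n+1}/a_n| = [(n³ + 6)/((n+1)³ + 6)] · 4·10/(8·9) → 5/9.
Writing y = (w + 1)², the series in y has radius 9/5, so |w + 1| < √(9/5) and R = 3√5/5.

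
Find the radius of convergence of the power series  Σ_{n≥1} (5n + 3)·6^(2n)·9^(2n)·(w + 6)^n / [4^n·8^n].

Ratio test: |a_{n+1}/a_n| = [(5(n+1) + 3)/(5n + 3)] · 36·81/(4·8) → 729/8 as n → ∞.
Thus R = 1/(729/8) = 8/729.

R = 8/729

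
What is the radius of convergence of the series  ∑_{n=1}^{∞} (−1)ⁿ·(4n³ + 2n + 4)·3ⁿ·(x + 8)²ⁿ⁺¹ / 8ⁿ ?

R = 2√6/3

By the ratio test, |a_{n+1}/a_n| = [(4(n+1)³ + 2(n+1) + 4)/(4n³ + 2n + 4)] · 3/8 → 3/8.
Successive powers of (x + 8) differ by 2, so the series converges when |x + 8|² · 3/8 < 1, i.e. |x + 8| < √(8/3). So R = 2√6/3.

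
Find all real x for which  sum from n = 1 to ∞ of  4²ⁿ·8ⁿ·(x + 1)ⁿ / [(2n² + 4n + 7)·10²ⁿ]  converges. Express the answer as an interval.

[-57/32, -7/32]

Ratio test: |a_{n+1}/a_n| = [(2n² + 4n + 7)/(2(n+1)² + 4(n+1) + 7)] · 16·8/100 → 32/25 as n → ∞.
Thus R = 1/(32/25) = 25/32.
At x = -7/32: the terms are on the order of 1/n², so the series converges absolutely by comparison with the p-series (p = 2 > 1).
Endpoint x = -57/32: the series is dominated by a constant times Σ 1/n², which converges (p = 2 > 1).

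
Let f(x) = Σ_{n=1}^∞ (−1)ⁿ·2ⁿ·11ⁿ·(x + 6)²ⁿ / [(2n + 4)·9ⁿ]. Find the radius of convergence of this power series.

R = 3√22/22

The ratio of consecutive coefficients is [(2n + 4)/(2(n+1) + 4)] · 2·11/9 → 22/9.
Since the exponent of (x + 6) increases by 2 each term, convergence requires |x + 6|² < 9/22, hence R = 3√22/22.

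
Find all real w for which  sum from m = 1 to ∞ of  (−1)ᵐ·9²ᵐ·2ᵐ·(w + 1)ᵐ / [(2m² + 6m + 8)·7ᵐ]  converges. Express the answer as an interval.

The ratio of consecutive coefficients is [(2m² + 6m + 8)/(2(m+1)² + 6(m+1) + 8)] · 81·2/7 → 162/7.
Hence the series converges for |w + 1| < 1/(162/7) = 7/162, so the radius of convergence is 7/162.
Check w = -155/162: absolute convergence follows by limit comparison with Σ 1/m².
At w = -169/162: absolute convergence follows by limit comparison with Σ 1/m².

[-169/162, -155/162]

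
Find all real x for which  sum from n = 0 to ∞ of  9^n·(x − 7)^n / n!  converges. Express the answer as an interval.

Apply the ratio test: |a_{n+1}| / |a_n| = 9 · 1/(n+1), which tends to 0 as n → ∞.
The limit is 0, so the series converges for all x; R = ∞.

(−∞, ∞)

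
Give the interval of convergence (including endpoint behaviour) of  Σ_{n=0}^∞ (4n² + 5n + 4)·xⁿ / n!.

By the ratio test, |a_{n+1}/a_n| = (4(n+1)² + 5(n+1) + 4)/(4n² + 5n + 4) · 1/(n+1) → 0.
The limit is 0, so the series converges for all x; R = ∞.

(−∞, ∞)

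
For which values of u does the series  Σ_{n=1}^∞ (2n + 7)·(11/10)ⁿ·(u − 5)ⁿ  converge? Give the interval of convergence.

Ratio test: |a_{n+1}/a_n| = [(2(n+1) + 7)/(2n + 7)] · 11/10 → 11/10 as n → ∞.
The series converges when 11/10 · |u − 5| < 1, giving R = 10/11.
When u = 65/11, the n-th term does not approach 0; divergence by the term test.
At u = 45/11: the n-th term does not approach 0; divergence by the term test.

(45/11, 65/11)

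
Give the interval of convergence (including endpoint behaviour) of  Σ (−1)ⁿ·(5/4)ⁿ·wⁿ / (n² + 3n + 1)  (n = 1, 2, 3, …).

By the ratio test, |a_{n+1}/a_n| = [(n² + 3n + 1)/((n+1)² + 3(n+1) + 1)] · 5/4 → 5/4.
Hence the series converges for |w| < 1/(5/4) = 4/5, so the radius of convergence is 4/5.
At w = 4/5: absolute convergence follows by limit comparison with Σ 1/n².
When w = -4/5, absolute convergence follows by limit comparison with Σ 1/n².

[-4/5, 4/5]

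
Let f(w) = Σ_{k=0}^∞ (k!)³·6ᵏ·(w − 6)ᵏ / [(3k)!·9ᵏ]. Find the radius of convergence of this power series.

Apply the ratio test: |a_{k+1}| / |a_k| = (k+1)³/[(3k+1)·(3k+2)·(3k+3)] · 6/9, which tends to 2/81 as k → ∞.
Hence the series converges for |w − 6| < 1/(2/81) = 81/2, so the radius of convergence is 81/2.

R = 81/2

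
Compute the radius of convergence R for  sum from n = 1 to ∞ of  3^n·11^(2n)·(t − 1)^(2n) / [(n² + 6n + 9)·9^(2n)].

Ratio test: |a_{n+1}/a_n| = [(n² + 6n + 9)/((n+1)² + 6(n+1) + 9)] · 3·121/81 → 121/27 as n → ∞.
Since the exponent of (t − 1) increases by 2 each term, convergence requires |t − 1|² < 27/121, hence R = 3√3/11.

R = 3√3/11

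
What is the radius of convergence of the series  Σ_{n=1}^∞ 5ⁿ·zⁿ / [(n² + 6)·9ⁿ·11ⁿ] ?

Apply the ratio test: |a_{n+1}| / |a_n| = [(n² + 6)/((n+1)² + 6)] · 5/(9·11), which tends to 5/99 as n → ∞.
Thus R = 1/(5/99) = 99/5.

R = 99/5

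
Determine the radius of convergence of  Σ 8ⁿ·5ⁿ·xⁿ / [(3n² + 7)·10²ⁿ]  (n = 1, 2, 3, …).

R = 5/2

Apply the ratio test: |a_{n+1}| / |a_n| = [(3n² + 7)/(3(n+1)² + 7)] · 8·5/100, which tends to 2/5 as n → ∞.
Convergence for |x| · 2/5 < 1, i.e. |x| < 5/2. So R = 5/2.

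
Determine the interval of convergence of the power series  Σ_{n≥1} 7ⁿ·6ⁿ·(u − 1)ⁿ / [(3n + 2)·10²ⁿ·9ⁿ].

[-143/7, 157/7)

Ratio test: |a_{n+1}/a_n| = [(3n + 2)/(3(n+1) + 2)] · 7·6/(100·9) → 7/150 as n → ∞.
Hence the series converges for |u − 1| < 1/(7/150) = 150/7, so the radius of convergence is 150/7.
When u = 157/7, the terms are asymptotic to a nonzero constant times 1/n, so the series diverges by limit comparison with Σ 1/n.
At u = -143/7: an alternating series whose terms decrease to 0 in absolute value, so it converges by the Leibniz criterion.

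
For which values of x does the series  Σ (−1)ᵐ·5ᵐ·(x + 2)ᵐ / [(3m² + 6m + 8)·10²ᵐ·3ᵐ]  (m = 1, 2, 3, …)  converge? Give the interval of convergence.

The ratio of consecutive coefficients is [(3m² + 6m + 8)/(3(m+1)² + 6(m+1) + 8)] · 5/(100·3) → 1/60.
Convergence for |x + 2| · 1/60 < 1, i.e. |x + 2| < 60. So R = 60.
At x = 58: the terms are on the order of 1/m², so the series converges absolutely by comparison with the p-series (p = 2 > 1).
Check x = -62: the terms are on the order of 1/m², so the series converges absolutely by comparison with the p-series (p = 2 > 1).

[-62, 58]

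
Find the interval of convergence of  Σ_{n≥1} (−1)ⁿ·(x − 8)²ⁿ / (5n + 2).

Ratio test: |a_{n+1}/a_n| = (5n + 2)/(5(n+1) + 2) → 1 as n → ∞.
Writing y = (x − 8)², the series in y has radius 1, so |x − 8| < √(1) = 1 and R = 1.
At x = 9: an alternating series whose terms decrease to 0 in absolute value, so it converges by the Leibniz criterion.
Check x = 7: an alternating series whose terms decrease to 0 in absolute value, so it converges by the Leibniz criterion.

[7, 9]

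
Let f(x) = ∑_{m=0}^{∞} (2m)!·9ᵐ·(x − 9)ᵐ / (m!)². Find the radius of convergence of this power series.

Apply the ratio test: |a_{m+1}| / |a_m| = (2m+1)·(2m+2)/(m+1)² · 9, which tends to 36 as m → ∞.
Thus R = 1/(36) = 1/36.

R = 1/36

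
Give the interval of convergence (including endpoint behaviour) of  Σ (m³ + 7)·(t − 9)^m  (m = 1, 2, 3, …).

The ratio of consecutive coefficients is ((m+1)³ + 7)/(m³ + 7) → 1.
Hence R = 1.
When t = 10, the m-th term does not approach 0; divergence by the term test.
At t = 8: the m-th term does not approach 0; divergence by the term test.

(8, 10)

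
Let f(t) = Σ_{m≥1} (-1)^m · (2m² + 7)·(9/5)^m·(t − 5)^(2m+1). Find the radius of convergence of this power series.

R = √5/3

Apply the ratio test: |a_{m+1}| / |a_m| = [(2(m+1)² + 7)/(2m² + 7)] · 9/5, which tends to 9/5 as m → ∞.
Successive powers of (t − 5) differ by 2, so the series converges when |t − 5|² · 9/5 < 1, i.e. |t − 5| < √(5/9). So R = √5/3.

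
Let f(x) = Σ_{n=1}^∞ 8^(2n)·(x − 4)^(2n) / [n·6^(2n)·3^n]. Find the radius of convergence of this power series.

R = 3√3/4

Ratio test: |a_{n+1}/a_n| = [n/(n+1)] · 64/(36·3) → 16/27 as n → ∞.
Since the exponent of (x − 4) increases by 2 each term, convergence requires |x − 4|² < 27/16, hence R = 3√3/4.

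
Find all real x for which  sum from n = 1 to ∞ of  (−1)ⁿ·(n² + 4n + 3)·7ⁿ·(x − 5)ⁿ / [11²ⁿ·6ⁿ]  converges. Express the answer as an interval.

Apply the ratio test: |a_{n+1}| / |a_n| = [((n+1)² + 4(n+1) + 3)/(n² + 4n + 3)] · 7/(121·6), which tends to 7/726 as n → ∞.
Convergence for |x − 5| · 7/726 < 1, i.e. |x − 5| < 726/7. So R = 726/7.
At x = 761/7: the terms do not tend to 0, so the series diverges.
When x = -691/7, the terms have absolute value of order n², which does not tend to 0, so the series diverges by the divergence test.

(-691/7, 761/7)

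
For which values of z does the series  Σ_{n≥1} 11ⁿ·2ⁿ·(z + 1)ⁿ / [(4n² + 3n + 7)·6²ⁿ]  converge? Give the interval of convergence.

[-29/11, 7/11]

Apply the ratio test: |a_{n+1}| / |a_n| = [(4n² + 3n + 7)/(4(n+1)² + 3(n+1) + 7)] · 11·2/36, which tends to 11/18 as n → ∞.
Thus R = 1/(11/18) = 18/11.
Check z = 7/11: the terms are on the order of 1/n², so the series converges absolutely by comparison with the p-series (p = 2 > 1).
Endpoint z = -29/11: absolute convergence follows by limit comparison with Σ 1/n².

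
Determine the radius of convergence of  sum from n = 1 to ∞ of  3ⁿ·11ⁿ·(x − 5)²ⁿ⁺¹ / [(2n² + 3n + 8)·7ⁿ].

R = √231/33

Ratio test: |a_{n+1}/a_n| = [(2n² + 3n + 8)/(2(n+1)² + 3(n+1) + 8)] · 3·11/7 → 33/7 as n → ∞.
Successive powers of (x − 5) differ by 2, so the series converges when |x − 5|² · 33/7 < 1, i.e. |x − 5| < √(7/33). So R = √231/33.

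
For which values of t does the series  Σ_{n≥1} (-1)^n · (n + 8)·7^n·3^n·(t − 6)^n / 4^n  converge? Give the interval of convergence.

Apply the ratio test: |a_{n+1}| / |a_n| = [((n+1) + 8)/(n + 8)] · 7·3/4, which tends to 21/4 as n → ∞.
Thus R = 1/(21/4) = 4/21.
Check t = 130/21: the n-th term does not approach 0; divergence by the term test.
Endpoint t = 122/21: the terms do not tend to 0, so the series diverges.

(122/21, 130/21)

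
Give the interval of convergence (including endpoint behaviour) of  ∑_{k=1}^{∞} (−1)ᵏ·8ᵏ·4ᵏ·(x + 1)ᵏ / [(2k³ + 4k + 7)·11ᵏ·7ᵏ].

[-109/32, 45/32]

Apply the ratio test: |a_{k+1}| / |a_k| = [(2k³ + 4k + 7)/(2(k+1)³ + 4(k+1) + 7)] · 8·4/(11·7), which tends to 32/77 as k → ∞.
Thus R = 1/(32/77) = 77/32.
Endpoint x = 45/32: the terms are on the order of 1/k³, so the series converges absolutely by comparison with the p-series (p = 3 > 1).
Check x = -109/32: absolute convergence follows by limit comparison with Σ 1/k³.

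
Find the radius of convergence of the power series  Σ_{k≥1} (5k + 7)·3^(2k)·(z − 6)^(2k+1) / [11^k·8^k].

R = 2√22/3

By the ratio test, |a_{k+1}/a_k| = [(5(k+1) + 7)/(5k + 7)] · 9/(11·8) → 9/88.
Since the exponent of (z − 6) increases by 2 each term, convergence requires |z − 6|² < 88/9, hence R = 2√22/3.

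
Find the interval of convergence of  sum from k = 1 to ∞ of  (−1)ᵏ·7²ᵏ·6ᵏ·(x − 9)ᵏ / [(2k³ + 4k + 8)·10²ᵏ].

By the ratio test, |a_{k+1}/a_k| = [(2k³ + 4k + 8)/(2(k+1)³ + 4(k+1) + 8)] · 49·6/100 → 147/50.
Hence the series converges for |x − 9| < 1/(147/50) = 50/147, so the radius of convergence is 50/147.
At x = 1373/147: the series is dominated by a constant times Σ 1/k³, which converges (p = 3 > 1).
At x = 1273/147: the terms are on the order of 1/k³, so the series converges absolutely by comparison with the p-series (p = 3 > 1).

[1273/147, 1373/147]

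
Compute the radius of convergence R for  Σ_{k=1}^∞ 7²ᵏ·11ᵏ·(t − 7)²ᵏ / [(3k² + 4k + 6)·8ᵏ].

Ratio test: |a_{k+1}/a_k| = [(3k² + 4k + 6)/(3(k+1)² + 4(k+1) + 6)] · 49·11/8 → 539/8 as k → ∞.
Successive powers of (t − 7) differ by 2, so the series converges when |t − 7|² · 539/8 < 1, i.e. |t − 7| < √(8/539). So R = 2√22/77.

R = 2√22/77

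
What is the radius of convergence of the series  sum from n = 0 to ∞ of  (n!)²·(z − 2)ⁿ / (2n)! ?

R = 4

Ratio test: |a_{n+1}/a_n| = (n+1)²/[(2n+1)·(2n+2)] → 1/4 as n → ∞.
Thus R = 1/(1/4) = 4.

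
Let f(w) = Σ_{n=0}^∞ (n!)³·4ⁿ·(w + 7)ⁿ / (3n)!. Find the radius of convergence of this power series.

By the ratio test, |a_{n+1}/a_n| = (n+1)³/[(3n+1)·(3n+2)·(3n+3)] · 4 → 4/27.
The series converges when 4/27 · |w + 7| < 1, giving R = 27/4.

R = 27/4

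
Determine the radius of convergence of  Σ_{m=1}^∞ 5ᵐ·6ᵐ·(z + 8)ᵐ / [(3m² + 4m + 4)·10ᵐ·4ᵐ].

Apply the ratio test: |a_{m+1}| / |a_m| = [(3m² + 4m + 4)/(3(m+1)² + 4(m+1) + 4)] · 5·6/(10·4), which tends to 3/4 as m → ∞.
Hence the series converges for |z + 8| < 1/(3/4) = 4/3, so the radius of convergence is 4/3.

R = 4/3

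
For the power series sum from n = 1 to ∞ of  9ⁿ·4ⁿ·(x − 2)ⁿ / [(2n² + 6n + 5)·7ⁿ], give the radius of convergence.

The ratio of consecutive coefficients is [(2n² + 6n + 5)/(2(n+1)² + 6(n+1) + 5)] · 9·4/7 → 36/7.
Thus R = 1/(36/7) = 7/36.

R = 7/36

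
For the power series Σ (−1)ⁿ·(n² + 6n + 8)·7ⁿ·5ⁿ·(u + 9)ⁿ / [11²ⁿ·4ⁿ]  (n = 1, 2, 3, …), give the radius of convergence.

The ratio of consecutive coefficients is [((n+1)² + 6(n+1) + 8)/(n² + 6n + 8)] · 7·5/(121·4) → 35/484.
Hence the series converges for |u + 9| < 1/(35/484) = 484/35, so the radius of convergence is 484/35.

R = 484/35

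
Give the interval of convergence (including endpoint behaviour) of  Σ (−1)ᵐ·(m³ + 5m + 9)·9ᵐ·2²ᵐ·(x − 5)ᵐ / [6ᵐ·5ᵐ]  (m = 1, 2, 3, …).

The ratio of consecutive coefficients is [((m+1)³ + 5(m+1) + 9)/(m³ + 5m + 9)] · 9·4/(6·5) → 6/5.
The series converges when 6/5 · |x − 5| < 1, giving R = 5/6.
Endpoint x = 35/6: the terms have absolute value of order m³, which does not tend to 0, so the series diverges by the divergence test.
At x = 25/6: the m-th term does not approach 0; divergence by the term test.

(25/6, 35/6)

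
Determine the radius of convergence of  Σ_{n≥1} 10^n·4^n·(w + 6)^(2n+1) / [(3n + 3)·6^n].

Ratio test: |a_{n+1}/a_n| = [(3n + 3)/(3(n+1) + 3)] · 10·4/6 → 20/3 as n → ∞.
Writing y = (w + 6)², the series in y has radius 3/20, so |w + 6| < √(3/20) and R = √15/10.

R = √15/10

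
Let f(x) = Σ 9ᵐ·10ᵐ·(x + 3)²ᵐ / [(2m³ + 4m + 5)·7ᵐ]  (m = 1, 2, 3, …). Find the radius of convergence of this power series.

By the ratio test, |a_{m+1}/a_m| = [(2m³ + 4m + 5)/(2(m+1)³ + 4(m+1) + 5)] · 9·10/7 → 90/7.
Since the exponent of (x + 3) increases by 2 each term, convergence requires |x + 3|² < 7/90, hence R = √70/30.

R = √70/30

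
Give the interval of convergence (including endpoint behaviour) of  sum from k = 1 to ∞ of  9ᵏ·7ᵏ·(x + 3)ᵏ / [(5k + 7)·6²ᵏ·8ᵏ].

By the ratio test, |a_{k+1}/a_k| = [(5k + 7)/(5(k+1) + 7)] · 9·7/(36·8) → 7/32.
Convergence for |x + 3| · 7/32 < 1, i.e. |x + 3| < 32/7. So R = 32/7.
At x = 11/7: the terms behave like c/k; limit comparison with the harmonic series gives divergence.
Check x = -53/7: an alternating series whose terms decrease to 0 in absolute value, so it converges by the Leibniz criterion.

[-53/7, 11/7)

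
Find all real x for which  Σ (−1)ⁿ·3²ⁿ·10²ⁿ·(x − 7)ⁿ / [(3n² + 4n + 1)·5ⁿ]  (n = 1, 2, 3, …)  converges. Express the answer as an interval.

[1259/180, 1261/180]

Ratio test: |a_{n+1}/a_n| = [(3n² + 4n + 1)/(3(n+1)² + 4(n+1) + 1)] · 9·100/5 → 180 as n → ∞.
Hence the series converges for |x − 7| < 1/(180) = 1/180, so the radius of convergence is 1/180.
At x = 1261/180: the series is dominated by a constant times Σ 1/n², which converges (p = 2 > 1).
At x = 1259/180: the terms are on the order of 1/n², so the series converges absolutely by comparison with the p-series (p = 2 > 1).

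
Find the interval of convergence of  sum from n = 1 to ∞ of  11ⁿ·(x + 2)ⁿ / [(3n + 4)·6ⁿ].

[-28/11, -16/11)

By the ratio test, |a_{n+1}/a_n| = [(3n + 4)/(3(n+1) + 4)] · 11/6 → 11/6.
Hence the series converges for |x + 2| < 1/(11/6) = 6/11, so the radius of convergence is 6/11.
Endpoint x = -16/11: the terms are asymptotic to a nonzero constant times 1/n, so the series diverges by limit comparison with Σ 1/n.
Endpoint x = -28/11: an alternating series whose terms decrease to 0 in absolute value, so it converges by the Leibniz criterion.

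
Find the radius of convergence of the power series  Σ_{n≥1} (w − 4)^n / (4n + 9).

Ratio test: |a_{n+1}/a_n| = (4n + 9)/(4(n+1) + 9) → 1 as n → ∞.
Hence R = 1.

R = 1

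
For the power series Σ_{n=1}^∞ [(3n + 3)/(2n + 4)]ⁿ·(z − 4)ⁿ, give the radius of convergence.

Root test: |a_n|^(1/n) = (3n + 3)/(2n + 4) → 3/2.
Hence the series converges for |z − 4| < 1/(3/2) = 2/3, so the radius of convergence is 2/3.

R = 2/3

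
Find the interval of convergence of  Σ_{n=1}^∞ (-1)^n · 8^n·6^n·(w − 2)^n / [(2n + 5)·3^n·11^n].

(21/16, 43/16]

By the ratio test, |a_{n+1}/a_n| = [(2n + 5)/(2(n+1) + 5)] · 8·6/(3·11) → 16/11.
Thus R = 1/(16/11) = 11/16.
At w = 43/16: the terms alternate in sign and decrease monotonically to 0 in absolute value (size ~ c/n), so the alternating series test gives convergence.
At w = 21/16: comparison with the harmonic series Σ 1/n shows the series diverges.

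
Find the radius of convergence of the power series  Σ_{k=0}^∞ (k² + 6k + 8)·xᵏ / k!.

R = ∞

Ratio test: |a_{k+1}/a_k| = ((k+1)² + 6(k+1) + 8)/(k² + 6k + 8) · 1/(k+1) → 0 as k → ∞.
The ratio tends to 0 regardless of x, hence R = ∞.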